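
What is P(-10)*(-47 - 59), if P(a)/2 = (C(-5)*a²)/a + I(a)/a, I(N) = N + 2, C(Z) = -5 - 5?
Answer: -106848/5 ≈ -21370.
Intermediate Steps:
C(Z) = -10
I(N) = 2 + N
P(a) = -20*a + 2*(2 + a)/a (P(a) = 2*((-10*a²)/a + (2 + a)/a) = 2*(-10*a + (2 + a)/a) = -20*a + 2*(2 + a)/a)
P(-10)*(-47 - 59) = (2 - 20*(-10) + 4/(-10))*(-47 - 59) = (2 + 200 + 4*(-⅒))*(-106) = (2 + 200 - ⅖)*(-106) = (1008/5)*(-106) = -106848/5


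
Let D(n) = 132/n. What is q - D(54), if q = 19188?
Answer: 172670/9 ≈ 19186.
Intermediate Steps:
q - D(54) = 19188 - 132/54 = 19188 - 1*22/9 = 19188 - 22/9 = 172670/9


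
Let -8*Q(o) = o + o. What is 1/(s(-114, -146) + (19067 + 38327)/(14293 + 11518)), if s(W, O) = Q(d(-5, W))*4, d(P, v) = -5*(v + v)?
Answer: -25811/29367146 ≈ -0.00087891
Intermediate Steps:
d(P, v) = -10*v
Q(o) = -o/4 (Q(o) = -(o + o)/8 = -o/4)
s(W, O) = 10*W (s(W, O) = -(-5)*W/2*4 = (5*W/2)*4 = 10*W)
1/(s(-114, -146) + (19067 + 38327)/(14293 + 11518)) = 1/(10*(-114) + (19067 + 38327)/(14293 + 11518)) = 1/(-1140 + 57394/25811) = 1/(-29367146/25811) = -25811/29367146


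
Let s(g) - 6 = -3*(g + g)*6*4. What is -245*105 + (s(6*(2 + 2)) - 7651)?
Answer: -36826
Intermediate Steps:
s(g) = 6 - 144*g (s(g) = 6 - 3*(g + g)*6*4 = 6 - 3*2*g*6*4 = 6 - 36*g*4 = 6 - 144*g)
-245*105 + (s(6*(2 + 2)) - 7651) = -245*105 + ((6 - 864*(2 + 2)) - 7651) = -25725 + ((6 - 864*4) - 7651) = -25725 + ((6 - 144*24) - 7651) = -25725 + ((6 - 3456) - 7651) = -25725 + (-3450 - 7651) = -25725 - 11101 = -36826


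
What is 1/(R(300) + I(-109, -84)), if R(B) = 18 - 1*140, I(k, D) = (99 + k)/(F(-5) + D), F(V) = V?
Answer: -89/10848 ≈ -0.0082043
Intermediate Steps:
I(k, D) = (99 + k)/(-5 + D)
R(B) = -122 (R(B) = 18 - 140 = -122)
1/(R(300) + I(-109, -84)) = 1/(-122 + (99 - 109)/(-5 - 84)) = 1/(-122 - 10/(-89)) = 1/(-122 - 1/89*(-10)) = 1/(-122 + 10/89) = 1/(-10848/89) = -89/10848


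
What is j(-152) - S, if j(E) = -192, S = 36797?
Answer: -36989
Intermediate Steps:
j(-152) - S = -192 - 1*36797 = -192 - 36797 = -36989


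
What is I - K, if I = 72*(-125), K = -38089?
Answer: 29089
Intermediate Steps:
I = -9000
I - K = -9000 - 1*(-38089) = -9000 + 38089 = 29089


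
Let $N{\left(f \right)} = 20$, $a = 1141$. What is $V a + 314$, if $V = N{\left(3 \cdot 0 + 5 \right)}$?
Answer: $23134$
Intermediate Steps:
$V = 20$
$V a + 314 = 20 \cdot 1141 + 314 = 22820 + 314 = 23134$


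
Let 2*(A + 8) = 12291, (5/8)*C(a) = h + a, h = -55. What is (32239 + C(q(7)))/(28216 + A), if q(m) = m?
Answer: 321622/343535 ≈ 0.93621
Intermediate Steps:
C(a) = -88 + 8*a/5 (C(a) = 8*(-55 + a)/5 = -88 + 8*a/5)
A = 12275/2 (A = -8 + (½)*12291 = -8 + 12291/2 = 12275/2 ≈ 6137.5)
(32239 + C(q(7)))/(28216 + A) = (32239 + (-88 + (8/5)*7))/(28216 + 12275/2) = (32239 + (-88 + 56/5))/(68707/2) = (32239 - 384/5)*(2/68707) = (160811/5)*(2/68707) = 321622/343535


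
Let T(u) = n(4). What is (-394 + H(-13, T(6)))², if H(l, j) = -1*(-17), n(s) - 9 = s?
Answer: 142129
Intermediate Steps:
n(s) = 9 + s
T(u) = 13 (T(u) = 9 + 4 = 13)
H(l, j) = 17
(-394 + H(-13, T(6)))² = (-394 + 17)² = (-377)² = 142129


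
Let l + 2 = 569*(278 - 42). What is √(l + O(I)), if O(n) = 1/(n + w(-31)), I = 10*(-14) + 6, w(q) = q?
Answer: √3655827285/165 ≈ 366.45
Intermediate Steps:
I = -134 (I = -140 + 6 = -134)
l = 134282 (l = -2 + 569*(278 - 42) = -2 + 569*236 = -2 + 134284 = 134282)
O(n) = 1/(-31 + n) (O(n) = 1/(n - 31) = 1/(-31 + n))
√(l + O(I)) = √(134282 + 1/(-31 - 134)) = √(134282 + 1/(-165)) = √(134282 - 1/165) = √(22156529/165) = √3655827285/165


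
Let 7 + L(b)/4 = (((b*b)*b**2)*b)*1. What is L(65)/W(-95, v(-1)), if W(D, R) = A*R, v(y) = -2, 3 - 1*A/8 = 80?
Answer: 580145309/154 ≈ 3.7672e+6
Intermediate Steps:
A = -616 (A = 24 - 8*80 = 24 - 640 = -616)
W(D, R) = -616*R
L(b) = -28 + 4*b**5 (L(b) = -28 + 4*((((b*b)*b**2)*b)*1) = -28 + 4*(((b**2*b**2)*b)*1) = -28 + 4*((b**4*b)*1) = -28 + 4*(b**5*1) = -28 + 4*b**5)
L(65)/W(-95, v(-1)) = (-28 + 4*65**5)/((-616*(-2))) = (-28 + 4*1160290625)/1232 = (-28 + 4641162500)*(1/1232) = 4641162472*(1/1232) = 580145309/154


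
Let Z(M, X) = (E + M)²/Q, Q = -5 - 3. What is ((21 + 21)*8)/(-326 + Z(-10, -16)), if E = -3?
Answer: -2688/2777 ≈ -0.96795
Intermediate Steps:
Q = -8
Z(M, X) = -(-3 + M)²/8 (Z(M, X) = (-3 + M)²/(-8) = (-3 + M)²*(-⅛) = -(-3 + M)²/8)
((21 + 21)*8)/(-326 + Z(-10, -16)) = ((21 + 21)*8)/(-326 - (-3 - 10)²/8) = (42*8)/(-326 - ⅛*(-13)²) = 336/(-326 - ⅛*169) = 336/(-326 - 169/8) = 336/(-2777/8) = -8/2777*336 = -2688/2777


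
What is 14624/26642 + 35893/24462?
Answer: 656996797/325858302 ≈ 2.0162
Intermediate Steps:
14624/26642 + 35893/24462 = 14624*(1/26642) + 35893*(1/24462) = 7312/13321 + 35893/24462 = 656996797/325858302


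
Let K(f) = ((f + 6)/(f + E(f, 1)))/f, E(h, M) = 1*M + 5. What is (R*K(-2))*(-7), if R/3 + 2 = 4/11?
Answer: -189/11 ≈ -17.182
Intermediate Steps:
E(h, M) = 5 + M (E(h, M) = M + 5 = 5 + M)
K(f) = 1/f (K(f) = ((f + 6)/(f + (5 + 1)))/f = ((6 + f)/(f + 6))/f = ((6 + f)/(6 + f))/f = 1/f)
R = -54/11 (R = -6 + 3*(4/11) = -6 + 12/11 = -54/11 ≈ -4.9091)
(R*K(-2))*(-7) = -54/11/(-2)*(-7) = -54/11*(-½)*(-7) = (27/11)*(-7) = -189/11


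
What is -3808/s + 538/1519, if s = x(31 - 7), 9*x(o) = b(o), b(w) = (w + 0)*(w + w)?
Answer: -178609/6076 ≈ -29.396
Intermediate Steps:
b(w) = 2*w**2 (b(w) = w*(2*w) = 2*w**2)
x(o) = 2*o**2/9 (x(o) = (2*o**2)/9 = 2*o**2/9)
s = 128 (s = 2*(31 - 7)**2/9 = (2/9)*24**2 = (2/9)*576 = 128)
-3808/s + 538/1519 = -3808/128 + 538/1519 = -3808*1/128 + 538*(1/1519) = -119/4 + 538/1519 = -178609/6076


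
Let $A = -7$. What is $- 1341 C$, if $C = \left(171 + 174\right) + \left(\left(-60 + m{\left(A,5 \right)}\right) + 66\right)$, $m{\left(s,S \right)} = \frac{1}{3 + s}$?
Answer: $- \frac{1881423}{4} \approx -4.7036 \cdot 10^{5}$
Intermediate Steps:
$C = \frac{1403}{4}$ ($C = \left(171 + 174\right) + \left(\left(-60 + \frac{1}{3 - 7}\right) + 66\right) = 345 + \left(\left(-60 + \frac{1}{-4}\right) + 66\right) = 345 + \left(\left(-60 - \frac{1}{4}\right) + 66\right) = 345 + \left(- \frac{241}{4} + 66\right) = 345 + \frac{23}{4} = \frac{1403}{4} \approx 350.75$)
$- 1341 C = \left(-1341\right) \frac{1403}{4} = - \frac{1881423}{4}$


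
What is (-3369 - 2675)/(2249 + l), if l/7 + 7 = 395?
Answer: -6044/4965 ≈ -1.2173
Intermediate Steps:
l = 2716 (l = -49 + 7*395 = -49 + 2765 = 2716)
(-3369 - 2675)/(2249 + l) = (-3369 - 2675)/(2249 + 2716) = -6044/4965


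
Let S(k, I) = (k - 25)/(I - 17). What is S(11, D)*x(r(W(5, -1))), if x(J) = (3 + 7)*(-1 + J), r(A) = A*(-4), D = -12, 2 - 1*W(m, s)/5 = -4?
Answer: -16940/29 ≈ -584.14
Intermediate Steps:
W(m, s) = 30 (W(m, s) = 10 - 5*(-4) = 10 + 20 = 30)
r(A) = -4*A
S(k, I) = (-25 + k)/(-17 + I)
x(J) = -10 + 10*J (x(J) = 10*(-1 + J) = -10 + 10*J)
S(11, D)*x(r(W(5, -1))) = ((-25 + 11)/(-17 - 12))*(-10 + 10*(-4*30)) = (-14/(-29))*(-10 + 10*(-120)) = (-1/29*(-14))*(-10 - 1200) = (14/29)*(-1210) = -16940/29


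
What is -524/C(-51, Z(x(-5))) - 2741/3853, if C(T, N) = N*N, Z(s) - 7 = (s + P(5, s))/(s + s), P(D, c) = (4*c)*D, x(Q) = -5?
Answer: -11433613/4719925 ≈ -2.4224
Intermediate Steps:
P(D, c) = 4*D*c
Z(s) = 35/2 (Z(s) = 7 + (s + 4*5*s)/(s + s) = 7 + (s + 20*s)/((2*s)) = 7 + (21*s)*(1/(2*s)) = 7 + 21/2 = 35/2)
C(T, N) = N²
-524/C(-51, Z(x(-5))) - 2741/3853 = -524/((35/2)²) - 2741/3853 = -524/1225/4 - 2741*1/3853 = -524*4/1225 - 2741/3853 = -2096/1225 - 2741/3853 = -11433613/4719925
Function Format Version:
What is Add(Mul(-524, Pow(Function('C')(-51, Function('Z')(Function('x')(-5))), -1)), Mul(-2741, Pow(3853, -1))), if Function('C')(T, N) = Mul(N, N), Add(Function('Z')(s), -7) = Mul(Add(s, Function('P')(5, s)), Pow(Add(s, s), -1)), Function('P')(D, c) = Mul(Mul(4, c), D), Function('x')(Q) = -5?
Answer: Rational(-11433613, 4719925) ≈ -2.4224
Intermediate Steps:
Function('P')(D, c) = Mul(4, D, c)
Function('Z')(s) = Rational(35, 2) (Function('Z')(s) = Add(7, Mul(Add(s, Mul(4, 5, s)), Pow(Add(s, s), -1))) = Add(7, Mul(Add(s, Mul(20, s)), Pow(Mul(2, s), -1))) = Add(7, Mul(Mul(21, s), Mul(Rational(1, 2), Pow(s, -1)))) = Add(7, Rational(21, 2)) = Rational(35, 2))
Function('C')(T, N) = Pow(N, 2)
Add(Mul(-524, Pow(Function('C')(-51, Function('Z')(Function('x')(-5))), -1)), Mul(-2741, Pow(3853, -1))) = Add(Mul(-524, Pow(Pow(Rational(35, 2), 2), -1)), Mul(-2741, Pow(3853, -1))) = Add(Mul(-524, Pow(Rational(1225, 4), -1)), Mul(-2741, Rational(1, 3853))) = Add(Mul(-524, Rational(4, 1225)), Rational(-2741, 3853)) = Add(Rational(-2096, 1225), Rational(-2741, 3853)) = Rational(-11433613, 4719925)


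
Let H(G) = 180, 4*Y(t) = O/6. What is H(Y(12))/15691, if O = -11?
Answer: 180/15691 ≈ 0.011472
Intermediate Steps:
Y(t) = -11/24 (Y(t) = (-11/6)/4 = (-11*1/6)/4 = (1/4)*(-11/6) = -11/24)
H(Y(12))/15691 = 180/15691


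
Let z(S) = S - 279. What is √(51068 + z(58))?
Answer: √50847 ≈ 225.49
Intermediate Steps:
z(S) = -279 + S
√(51068 + z(58)) = √(51068 + (-279 + 58)) = √(51068 - 221) = √50847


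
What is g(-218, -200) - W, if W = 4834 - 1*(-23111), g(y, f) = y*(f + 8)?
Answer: 13911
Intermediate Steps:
g(y, f) = y*(8 + f)
W = 27945 (W = 4834 + 23111 = 27945)
g(-218, -200) - W = -218*(8 - 200) - 1*27945 = -218*(-192) - 27945 = 41856 - 27945 = 13911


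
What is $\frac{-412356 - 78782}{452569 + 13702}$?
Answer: $- \frac{491138}{466271} \approx -1.0533$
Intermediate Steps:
$\frac{-412356 - 78782}{452569 + 13702} = - \frac{491138}{466271}$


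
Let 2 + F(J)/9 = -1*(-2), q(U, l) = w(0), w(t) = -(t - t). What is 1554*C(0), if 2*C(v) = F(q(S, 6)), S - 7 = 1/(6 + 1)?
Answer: 0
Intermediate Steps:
S = 50/7 (S = 7 + 1/(6 + 1) = 7 + 1/7 = 7 + ⅐ = 50/7 ≈ 7.1429)
w(t) = 0 (w(t) = -1*0 = 0)
q(U, l) = 0
F(J) = 0 (F(J) = -18 + 9*(-1*(-2)) = -18 + 9*2 = -18 + 18 = 0)
C(v) = 0 (C(v) = (½)*0 = 0)
1554*C(0) = 1554*0 = 0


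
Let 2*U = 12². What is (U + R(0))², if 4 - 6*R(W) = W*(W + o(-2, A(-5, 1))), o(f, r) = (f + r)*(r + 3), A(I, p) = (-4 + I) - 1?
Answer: 47524/9 ≈ 5280.4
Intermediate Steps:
A(I, p) = -5 + I
o(f, r) = (3 + r)*(f + r) (o(f, r) = (f + r)*(3 + r) = (3 + r)*(f + r))
R(W) = ⅔ - W*(84 + W)/6 (R(W) = ⅔ - W*(W + ((-5 - 5)² + 3*(-2) + 3*(-5 - 5) - 2*(-5 - 5)))/6 = ⅔ - W*(W + ((-10)² - 6 + 3*(-10) - 2*(-10)))/6 = ⅔ - W*(W + (100 - 6 - 30 + 20))/6 = ⅔ - W*(W + 84)/6 = ⅔ - W*(84 + W)/6)
U = 72 (U = (½)*12² = (½)*144 = 72)
(U + R(0))² = (72 + (⅔ - 14*0 - ⅙*0²))² = (72 + (⅔ + 0 - ⅙*0))² = (72 + (⅔ + 0 + 0))² = (72 + ⅔)² = (218/3)² = 47524/9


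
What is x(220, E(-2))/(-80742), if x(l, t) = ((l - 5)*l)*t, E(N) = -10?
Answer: 236500/40371 ≈ 5.8582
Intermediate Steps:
x(l, t) = l*t*(-5 + l) (x(l, t) = ((-5 + l)*l)*t = (l*(-5 + l))*t = l*t*(-5 + l))
x(220, E(-2))/(-80742) = (220*(-10)*(-5 + 220))/(-80742) = (220*(-10)*215)*(-1/80742) = -473000*(-1/80742) = 236500/40371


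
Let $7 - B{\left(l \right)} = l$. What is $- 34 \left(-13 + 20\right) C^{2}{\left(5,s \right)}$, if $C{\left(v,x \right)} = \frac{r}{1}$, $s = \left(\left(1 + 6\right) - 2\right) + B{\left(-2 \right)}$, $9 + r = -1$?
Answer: $-23800$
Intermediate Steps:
$r = -10$ ($r = -9 - 1 = -10$)
$B{\left(l \right)} = 7 - l$
$s = 14$ ($s = \left(\left(1 + 6\right) - 2\right) + \left(7 - -2\right) = \left(7 - 2\right) + \left(7 + 2\right) = 5 + 9 = 14$)
$C{\left(v,x \right)} = -10$ ($C{\left(v,x \right)} = - \frac{10}{1} = \left(-10\right) 1 = -10$)
$- 34 \left(-13 + 20\right) C^{2}{\left(5,s \right)} = - 34 \left(-13 + 20\right) \left(-10\right)^{2} = \left(-34\right) 7 \cdot 100 = \left(-238\right) 100 = -23800$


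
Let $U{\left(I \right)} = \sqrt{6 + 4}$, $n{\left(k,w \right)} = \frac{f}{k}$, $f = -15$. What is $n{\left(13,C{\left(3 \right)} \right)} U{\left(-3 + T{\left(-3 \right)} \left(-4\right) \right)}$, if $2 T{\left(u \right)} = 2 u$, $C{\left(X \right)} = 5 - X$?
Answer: $- \frac{15 \sqrt{10}}{13} \approx -3.6488$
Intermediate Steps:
$n{\left(k,w \right)} = - \frac{15}{k}$
$T{\left(u \right)} = u$ ($T{\left(u \right)} = \frac{2 u}{2} = u$)
$U{\left(I \right)} = \sqrt{10}$
$n{\left(13,C{\left(3 \right)} \right)} U{\left(-3 + T{\left(-3 \right)} \left(-4\right) \right)} = - \frac{15}{13} \sqrt{10} = \left(-15\right) \frac{1}{13} \sqrt{10} = - \frac{15 \sqrt{10}}{13}$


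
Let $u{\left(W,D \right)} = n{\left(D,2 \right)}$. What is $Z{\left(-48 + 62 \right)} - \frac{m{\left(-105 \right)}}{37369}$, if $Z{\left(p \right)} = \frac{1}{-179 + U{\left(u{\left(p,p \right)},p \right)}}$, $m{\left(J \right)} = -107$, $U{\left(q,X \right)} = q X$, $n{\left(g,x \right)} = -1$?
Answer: $- \frac{16718}{7212217} \approx -0.002318$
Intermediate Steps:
$u{\left(W,D \right)} = -1$
$U{\left(q,X \right)} = X q$
$Z{\left(p \right)} = \frac{1}{-179 - p}$ ($Z{\left(p \right)} = \frac{1}{-179 + p \left(-1\right)} = \frac{1}{-179 - p}$)
$Z{\left(-48 + 62 \right)} - \frac{m{\left(-105 \right)}}{37369} = \frac{1}{-179 - \left(-48 + 62\right)} - - \frac{107}{37369} = \frac{1}{-179 - 14} - \left(-107\right) \frac{1}{37369} = \frac{1}{-179 - 14} - - \frac{107}{37369} = \frac{1}{-193} + \frac{107}{37369} = - \frac{1}{193} + \frac{107}{37369} = - \frac{16718}{7212217}$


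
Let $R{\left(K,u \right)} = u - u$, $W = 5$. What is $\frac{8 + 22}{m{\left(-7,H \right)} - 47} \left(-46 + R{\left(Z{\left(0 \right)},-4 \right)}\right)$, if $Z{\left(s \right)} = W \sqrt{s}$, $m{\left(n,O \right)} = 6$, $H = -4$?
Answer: $\frac{1380}{41} \approx 33.659$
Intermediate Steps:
$Z{\left(s \right)} = 5 \sqrt{s}$
$R{\left(K,u \right)} = 0$
$\frac{8 + 22}{m{\left(-7,H \right)} - 47} \left(-46 + R{\left(Z{\left(0 \right)},-4 \right)}\right) = \frac{8 + 22}{6 - 47} \left(-46 + 0\right) = \frac{30}{-41} \left(-46\right) = 30 \left(- \frac{1}{41}\right) \left(-46\right) = \left(- \frac{30}{41}\right) \left(-46\right) = \frac{1380}{41}$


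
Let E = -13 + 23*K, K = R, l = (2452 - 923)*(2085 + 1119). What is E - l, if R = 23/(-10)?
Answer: -48989819/10 ≈ -4.8990e+6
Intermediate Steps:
l = 4898916 (l = 1529*3204 = 4898916)
R = -23/10 (R = 23*(-1/10) = -23/10 ≈ -2.3000)
K = -23/10 ≈ -2.3000
E = -659/10 (E = -13 + 23*(-23/10) = -13 - 529/10 = -659/10 ≈ -65.900)
E - l = -659/10 - 1*4898916 = -659/10 - 4898916 = -48989819/10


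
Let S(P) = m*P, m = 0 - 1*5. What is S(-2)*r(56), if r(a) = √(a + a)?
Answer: 40*√7 ≈ 105.83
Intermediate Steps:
m = -5 (m = 0 - 5 = -5)
r(a) = √2*√a (r(a) = √(2*a) = √2*√a)
S(P) = -5*P
S(-2)*r(56) = (-5*(-2))*(√2*√56) = 10*(√2*(2*√14)) = 10*(4*√7) = 40*√7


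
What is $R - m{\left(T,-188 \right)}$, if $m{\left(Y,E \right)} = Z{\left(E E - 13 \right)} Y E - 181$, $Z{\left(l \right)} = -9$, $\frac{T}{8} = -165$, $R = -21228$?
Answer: $2212393$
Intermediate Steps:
$T = -1320$ ($T = 8 \left(-165\right) = -1320$)
$m{\left(Y,E \right)} = -181 - 9 E Y$ ($m{\left(Y,E \right)} = - 9 Y E - 181 = - 9 E Y - 181 = -181 - 9 E Y$)
$R - m{\left(T,-188 \right)} = -21228 - \left(-181 - \left(-1692\right) \left(-1320\right)\right) = -21228 - \left(-181 - 2233440\right) = -21228 - -2233621 = -21228 + 2233621 = 2212393$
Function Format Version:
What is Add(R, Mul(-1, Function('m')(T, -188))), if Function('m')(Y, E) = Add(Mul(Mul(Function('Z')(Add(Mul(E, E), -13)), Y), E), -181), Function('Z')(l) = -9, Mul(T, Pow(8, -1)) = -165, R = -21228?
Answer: 2212393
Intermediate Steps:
T = -1320 (T = Mul(8, -165) = -1320)
Function('m')(Y, E) = Add(-181, Mul(-9, E, Y)) (Function('m')(Y, E) = Add(Mul(Mul(-9, Y), E), -181) = Add(Mul(-9, E, Y), -181) = Add(-181, Mul(-9, E, Y)))
Add(R, Mul(-1, Function('m')(T, -188))) = Add(-21228, Mul(-1, Add(-181, Mul(-9, -188, -1320)))) = Add(-21228, Mul(-1, Add(-181, -2233440))) = Add(-21228, Mul(-1, -2233621)) = Add(-21228, 2233621) = 2212393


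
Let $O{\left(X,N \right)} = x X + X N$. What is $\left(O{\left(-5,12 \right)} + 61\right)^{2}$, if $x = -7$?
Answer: $1296$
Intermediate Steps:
$O{\left(X,N \right)} = - 7 X + N X$ ($O{\left(X,N \right)} = - 7 X + X N = - 7 X + N X$)
$\left(O{\left(-5,12 \right)} + 61\right)^{2} = \left(- 5 \left(-7 + 12\right) + 61\right)^{2} = \left(\left(-5\right) 5 + 61\right)^{2} = \left(-25 + 61\right)^{2} = 36^{2} = 1296$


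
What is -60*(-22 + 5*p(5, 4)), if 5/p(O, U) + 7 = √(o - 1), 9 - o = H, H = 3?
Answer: 17145/11 + 375*√5/11 ≈ 1634.9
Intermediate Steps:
o = 6 (o = 9 - 1*3 = 9 - 3 = 6)
p(O, U) = 5/(-7 + √5) (p(O, U) = 5/(-7 + √(6 - 1)) = 5/(-7 + √5))
-60*(-22 + 5*p(5, 4)) = -60*(-22 + 5*(-35/44 - 5*√5/44)) = -60*(-22 + (-175/44 - 25*√5/44)) = -60*(-1143/44 - 25*√5/44) = 17145/11 + 375*√5/11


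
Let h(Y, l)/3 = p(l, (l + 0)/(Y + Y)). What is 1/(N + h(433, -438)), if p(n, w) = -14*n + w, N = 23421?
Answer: 433/18106104 ≈ 2.3915e-5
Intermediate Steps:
p(n, w) = w - 14*n
h(Y, l) = -42*l + 3*l/(2*Y) (h(Y, l) = 3*((l + 0)/(Y + Y) - 14*l) = 3*(l/((2*Y)) - 14*l) = 3*(l*(1/(2*Y)) - 14*l) = 3*(l/(2*Y) - 14*l) = 3*(-14*l + l/(2*Y)) = -42*l + 3*l/(2*Y))
1/(N + h(433, -438)) = 1/(23421 + (-42*(-438) + (3/2)*(-438)/433)) = 1/(23421 + (18396 + (3/2)*(-438)*(1/433))) = 1/(23421 + (18396 - 657/433)) = 1/(23421 + 7964811/433) = 1/(18106104/433) = 433/18106104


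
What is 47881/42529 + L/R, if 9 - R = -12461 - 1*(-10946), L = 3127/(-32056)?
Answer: 2339013975881/2077683866976 ≈ 1.1258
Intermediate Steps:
L = -3127/32056 (L = 3127*(-1/32056) = -3127/32056 ≈ -0.097548)
R = 1524 (R = 9 - (-12461 - 1*(-10946)) = 9 - (-12461 + 10946) = 9 - 1*(-1515) = 9 + 1515 = 1524)
47881/42529 + L/R = 47881/42529 - 3127/32056/1524 = 47881*(1/42529) - 3127/32056*1/1524 = 47881/42529 - 3127/48853344 = 2339013975881/2077683866976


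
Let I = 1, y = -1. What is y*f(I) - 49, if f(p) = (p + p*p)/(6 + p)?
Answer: -345/7 ≈ -49.286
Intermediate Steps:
f(p) = (p + p**2)/(6 + p)
y*f(I) - 49 = -(1 + 1)/(6 + 1) - 49 = -2/7 - 49 = -345/7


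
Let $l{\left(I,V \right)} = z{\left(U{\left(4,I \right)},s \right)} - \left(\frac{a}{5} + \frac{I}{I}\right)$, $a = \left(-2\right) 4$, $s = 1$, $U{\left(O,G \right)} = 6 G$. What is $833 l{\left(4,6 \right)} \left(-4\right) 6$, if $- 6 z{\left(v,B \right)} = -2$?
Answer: $- \frac{93296}{5} \approx -18659.0$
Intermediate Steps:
$a = -8$
$z{\left(v,B \right)} = \frac{1}{3}$ ($z{\left(v,B \right)} = \left(- \frac{1}{6}\right) \left(-2\right) = \frac{1}{3}$)
$l{\left(I,V \right)} = \frac{14}{15}$ ($l{\left(I,V \right)} = \frac{1}{3} - \left(- \frac{8}{5} + \frac{I}{I}\right) = \frac{1}{3} - \left(\left(-8\right) \frac{1}{5} + 1\right) = \frac{1}{3} - \left(- \frac{8}{5} + 1\right) = \frac{1}{3} - - \frac{3}{5} = \frac{1}{3} + \frac{3}{5} = \frac{14}{15}$)
$833 l{\left(4,6 \right)} \left(-4\right) 6 = 833 \cdot \frac{14}{15} \left(-4\right) 6 = 833 \left(\left(- \frac{56}{15}\right) 6\right) = 833 \left(- \frac{112}{5}\right) = - \frac{93296}{5}$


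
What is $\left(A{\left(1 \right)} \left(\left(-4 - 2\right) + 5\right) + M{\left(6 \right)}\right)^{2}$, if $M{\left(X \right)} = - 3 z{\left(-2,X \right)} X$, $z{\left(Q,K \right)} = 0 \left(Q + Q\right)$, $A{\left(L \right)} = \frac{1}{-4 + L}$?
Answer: $\frac{1}{9} \approx 0.11111$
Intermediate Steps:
$z{\left(Q,K \right)} = 0$ ($z{\left(Q,K \right)} = 0 \cdot 2 Q = 0$)
$M{\left(X \right)} = 0$ ($M{\left(X \right)} = \left(-3\right) 0 X = 0 X = 0$)
$\left(A{\left(1 \right)} \left(\left(-4 - 2\right) + 5\right) + M{\left(6 \right)}\right)^{2} = \left(\frac{\left(-4 - 2\right) + 5}{-4 + 1} + 0\right)^{2} = \left(\frac{-6 + 5}{-3} + 0\right)^{2} = \left(\left(- \frac{1}{3}\right) \left(-1\right) + 0\right)^{2} = \left(\frac{1}{3} + 0\right)^{2} = \left(\frac{1}{3}\right)^{2} = \frac{1}{9}$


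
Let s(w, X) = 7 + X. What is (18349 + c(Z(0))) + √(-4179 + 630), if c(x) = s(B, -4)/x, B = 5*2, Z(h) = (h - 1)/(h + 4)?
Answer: 18337 + 13*I*√21 ≈ 18337.0 + 59.573*I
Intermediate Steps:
Z(h) = (-1 + h)/(4 + h)
B = 10
c(x) = 3/x (c(x) = (7 - 4)/x = 3/x)
(18349 + c(Z(0))) + √(-4179 + 630) = (18349 + 3/(((-1 + 0)/(4 + 0)))) + √(-4179 + 630) = (18349 + 3/((-1/4))) + √(-3549) = (18349 + 3/(((¼)*(-1)))) + 13*I*√21 = (18349 + 3/(-¼)) + 13*I*√21 = (18349 + 3*(-4)) + 13*I*√21 = (18349 - 12) + 13*I*√21 = 18337 + 13*I*√21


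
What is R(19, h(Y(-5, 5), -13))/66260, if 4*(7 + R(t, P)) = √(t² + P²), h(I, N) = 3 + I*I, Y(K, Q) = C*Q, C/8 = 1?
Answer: -7/66260 + √2569970/265040 ≈ 0.0059429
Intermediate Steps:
C = 8 (C = 8*1 = 8)
Y(K, Q) = 8*Q
h(I, N) = 3 + I²
R(t, P) = -7 + √(P² + t²)/4 (R(t, P) = -7 + √(t² + P²)/4 = -7 + √(P² + t²)/4)
R(19, h(Y(-5, 5), -13))/66260 = (-7 + √((3 + (8*5)²)² + 19²)/4)/66260 = (-7 + √((3 + 40²)² + 361)/4)*(1/66260) = (-7 + √((3 + 1600)² + 361)/4)*(1/66260) = (-7 + √(1603² + 361)/4)*(1/66260) = (-7 + √(2569609 + 361)/4)*(1/66260) = (-7 + √2569970/4)*(1/66260) = -7/66260 + √2569970/265040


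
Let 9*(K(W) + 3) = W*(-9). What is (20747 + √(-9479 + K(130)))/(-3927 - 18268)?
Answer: -20747/22195 - 6*I*√267/22195 ≈ -0.93476 - 0.0044172*I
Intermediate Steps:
K(W) = -3 - W (K(W) = -3 + (W*(-9))/9 = -3 + (-9*W)/9 = -3 - W)
(20747 + √(-9479 + K(130)))/(-3927 - 18268) = (20747 + √(-9479 + (-3 - 1*130)))/(-3927 - 18268) = (20747 + √(-9479 + (-3 - 130)))/(-22195) = (20747 + √(-9479 - 133))*(-1/22195) = (20747 + √(-9612))*(-1/22195) = (20747 + 6*I*√267)*(-1/22195) = -20747/22195 - 6*I*√267/22195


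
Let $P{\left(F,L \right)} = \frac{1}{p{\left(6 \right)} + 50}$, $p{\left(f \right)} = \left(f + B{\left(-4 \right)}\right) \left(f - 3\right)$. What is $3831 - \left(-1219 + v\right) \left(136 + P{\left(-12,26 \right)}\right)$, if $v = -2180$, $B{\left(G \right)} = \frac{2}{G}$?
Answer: $\frac{61997433}{133} \approx 4.6615 \cdot 10^{5}$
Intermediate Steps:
$p{\left(f \right)} = \left(-3 + f\right) \left(- \frac{1}{2} + f\right)$ ($p{\left(f \right)} = \left(f + \frac{2}{-4}\right) \left(f - 3\right) = \left(f + 2 \left(- \frac{1}{4}\right)\right) \left(-3 + f\right) = \left(f - \frac{1}{2}\right) \left(-3 + f\right) = \left(- \frac{1}{2} + f\right) \left(-3 + f\right) = \left(-3 + f\right) \left(- \frac{1}{2} + f\right)$)
$P{\left(F,L \right)} = \frac{2}{133}$ ($P{\left(F,L \right)} = \frac{1}{\left(\frac{3}{2} + 6^{2} - 21\right) + 50} = \frac{1}{\left(\frac{3}{2} + 36 - 21\right) + 50} = \frac{1}{\frac{33}{2} + 50} = \frac{1}{\frac{133}{2}} = \frac{2}{133}$)
$3831 - \left(-1219 + v\right) \left(136 + P{\left(-12,26 \right)}\right) = 3831 - \left(-1219 - 2180\right) \left(136 + \frac{2}{133}\right) = 3831 - \left(-3399\right) \frac{18090}{133} = 3831 - - \frac{61487910}{133} = 3831 + \frac{61487910}{133} = \frac{61997433}{133}$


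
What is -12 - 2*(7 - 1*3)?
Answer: -20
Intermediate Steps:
-12 - 2*(7 - 1*3) = -12 - 2*(7 - 3) = -12 - 2*4 = -12 - 8 = -20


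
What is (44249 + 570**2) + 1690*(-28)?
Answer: 321829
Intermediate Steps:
(44249 + 570**2) + 1690*(-28) = (44249 + 324900) - 47320 = 369149 - 47320 = 321829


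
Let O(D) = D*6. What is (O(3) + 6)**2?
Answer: 576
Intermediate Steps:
O(D) = 6*D
(O(3) + 6)**2 = (6*3 + 6)**2 = (18 + 6)**2 = 24**2 = 576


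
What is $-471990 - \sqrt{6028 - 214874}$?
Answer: $-471990 - 11 i \sqrt{1726} \approx -4.7199 \cdot 10^{5} - 457.0 i$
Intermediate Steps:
$-471990 - \sqrt{6028 - 214874} = -471990 - \sqrt{-208846} = -471990 - 11 i \sqrt{1726}$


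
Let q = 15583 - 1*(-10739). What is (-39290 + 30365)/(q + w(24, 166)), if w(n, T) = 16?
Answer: -8925/26338 ≈ -0.33886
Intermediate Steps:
q = 26322 (q = 15583 + 10739 = 26322)
(-39290 + 30365)/(q + w(24, 166)) = (-39290 + 30365)/(26322 + 16) = -8925/26338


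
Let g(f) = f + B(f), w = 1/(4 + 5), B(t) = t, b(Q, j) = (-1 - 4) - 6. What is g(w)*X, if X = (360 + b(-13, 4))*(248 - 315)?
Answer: -46766/9 ≈ -5196.2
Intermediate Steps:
b(Q, j) = -11 (b(Q, j) = -5 - 6 = -11)
w = ⅑ (w = 1/9 = ⅑ ≈ 0.11111)
X = -23383 (X = (360 - 11)*(248 - 315) = 349*(-67) = -23383)
g(f) = 2*f (g(f) = f + f = 2*f)
g(w)*X = (2*(⅑))*(-23383) = (2/9)*(-23383) = -46766/9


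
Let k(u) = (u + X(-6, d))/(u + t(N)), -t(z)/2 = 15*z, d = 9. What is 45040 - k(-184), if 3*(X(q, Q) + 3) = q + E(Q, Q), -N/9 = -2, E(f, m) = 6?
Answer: 32608773/724 ≈ 45040.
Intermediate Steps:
N = 18 (N = -9*(-2) = 18)
t(z) = -30*z
X(q, Q) = -1 + q/3 (X(q, Q) = -3 + (q + 6)/3 = -3 + (6 + q)/3 = -3 + (2 + q/3) = -1 + q/3)
k(u) = (-3 + u)/(-540 + u) (k(u) = (u + (-1 + (⅓)*(-6)))/(u - 30*18) = (u + (-1 - 2))/(u - 540) = (u - 3)/(-540 + u) = (-3 + u)/(-540 + u))
45040 - k(-184) = 45040 - (-3 - 184)/(-540 - 184) = 45040 - (-187)/(-724) = 45040 - (-1)*(-187)/724 = 45040 - 1*187/724 = 45040 - 187/724 = 32608773/724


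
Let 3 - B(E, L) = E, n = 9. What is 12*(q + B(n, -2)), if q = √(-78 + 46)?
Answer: -72 + 48*I*√2 ≈ -72.0 + 67.882*I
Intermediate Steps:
B(E, L) = 3 - E
q = 4*I*√2 (q = √(-32) = 4*I*√2 ≈ 5.6569*I)
12*(q + B(n, -2)) = 12*(4*I*√2 + (3 - 1*9)) = 12*(4*I*√2 + (3 - 9)) = 12*(4*I*√2 - 6) = 12*(-6 + 4*I*√2) = -72 + 48*I*√2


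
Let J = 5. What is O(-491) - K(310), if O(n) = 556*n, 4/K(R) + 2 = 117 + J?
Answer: -8189881/30 ≈ -2.7300e+5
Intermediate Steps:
K(R) = 1/30 (K(R) = 4/(-2 + (117 + 5)) = 4/(-2 + 122) = 4/120 = 4*(1/120) = 1/30)
O(-491) - K(310) = 556*(-491) - 1*1/30 = -272996 - 1/30 = -8189881/30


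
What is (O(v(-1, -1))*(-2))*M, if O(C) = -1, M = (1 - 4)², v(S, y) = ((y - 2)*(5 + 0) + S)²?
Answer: 18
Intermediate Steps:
v(S, y) = (-10 + S + 5*y)² (v(S, y) = ((-2 + y)*5 + S)² = ((-10 + 5*y) + S)² = (-10 + S + 5*y)²)
M = 9 (M = (-3)² = 9)
(O(v(-1, -1))*(-2))*M = -1*(-2)*9 = 2*9 = 18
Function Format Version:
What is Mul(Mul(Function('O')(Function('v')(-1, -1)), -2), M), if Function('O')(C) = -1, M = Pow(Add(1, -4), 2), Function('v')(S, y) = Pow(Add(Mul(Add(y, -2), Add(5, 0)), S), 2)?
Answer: 18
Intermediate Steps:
Function('v')(S, y) = Pow(Add(-10, S, Mul(5, y)), 2) (Function('v')(S, y) = Pow(Add(Mul(Add(-2, y), 5), S), 2) = Pow(Add(Add(-10, Mul(5, y)), S), 2) = Pow(Add(-10, S, Mul(5, y)), 2))
M = 9 (M = Pow(-3, 2) = 9)
Mul(Mul(Function('O')(Function('v')(-1, -1)), -2), M) = Mul(Mul(-1, -2), 9) = Mul(2, 9) = 18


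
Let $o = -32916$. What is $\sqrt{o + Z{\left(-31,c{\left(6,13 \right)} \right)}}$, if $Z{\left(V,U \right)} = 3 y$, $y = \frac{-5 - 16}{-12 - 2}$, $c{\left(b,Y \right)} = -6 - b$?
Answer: $\frac{i \sqrt{131646}}{2} \approx 181.42 i$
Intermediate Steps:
$y = \frac{3}{2}$ ($y = - \frac{21}{-14} = \left(-21\right) \left(- \frac{1}{14}\right) = \frac{3}{2} \approx 1.5$)
$Z{\left(V,U \right)} = \frac{9}{2}$ ($Z{\left(V,U \right)} = 3 \cdot \frac{3}{2} = \frac{9}{2}$)
$\sqrt{o + Z{\left(-31,c{\left(6,13 \right)} \right)}} = \sqrt{-32916 + \frac{9}{2}} = \sqrt{- \frac{65823}{2}} = \frac{i \sqrt{131646}}{2}$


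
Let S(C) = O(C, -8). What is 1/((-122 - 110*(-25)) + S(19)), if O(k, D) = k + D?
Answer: 1/2639 ≈ 0.00037893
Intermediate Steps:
O(k, D) = D + k
S(C) = -8 + C
1/((-122 - 110*(-25)) + S(19)) = 1/((-122 - 110*(-25)) + (-8 + 19)) = 1/((-122 + 2750) + 11) = 1/(2628 + 11) = 1/2639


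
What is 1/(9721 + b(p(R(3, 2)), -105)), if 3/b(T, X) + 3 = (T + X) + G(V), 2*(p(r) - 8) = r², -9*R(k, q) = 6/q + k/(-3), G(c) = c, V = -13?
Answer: 9151/88956628 ≈ 0.00010287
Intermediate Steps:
R(k, q) = -2/(3*q) + k/27 (R(k, q) = -(6/q + k/(-3))/9 = -(6/q + k*(-⅓))/9 = -(6/q - k/3)/9 = -2/(3*q) + k/27)
p(r) = 8 + r²/2
b(T, X) = 3/(-16 + T + X) (b(T, X) = 3/(-3 + ((T + X) - 13)) = 3/(-3 + (-13 + T + X)) = 3/(-16 + T + X))
1/(9721 + b(p(R(3, 2)), -105)) = 1/(9721 + 3/(-16 + (8 + ((1/27)*(-18 + 3*2)/2)²/2) - 105)) = 1/(9721 + 3/(-16 + (8 + ((1/27)*(½)*(-18 + 6))²/2) - 105)) = 1/(9721 + 3/(-16 + (8 + ((1/27)*(½)*(-12))²/2) - 105)) = 1/(9721 + 3/(-16 + (8 + (-2/9)²/2) - 105)) = 1/(9721 + 3/(-16 + (8 + (½)*(4/81)) - 105)) = 1/(9721 + 3/(-16 + (8 + 2/81) - 105)) = 1/(9721 + 3/(-16 + 650/81 - 105)) = 1/(9721 + 3/(-9151/81)) = 1/(9721 + 3*(-81/9151)) = 1/(9721 - 243/9151) = 1/(88956628/9151) = 9151/88956628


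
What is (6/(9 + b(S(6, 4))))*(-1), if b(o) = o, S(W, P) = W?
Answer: -⅖ ≈ -0.40000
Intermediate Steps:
(6/(9 + b(S(6, 4))))*(-1) = (6/(9 + 6))*(-1) = (6/15)*(-1) = ((1/15)*6)*(-1) = (⅖)*(-1) = -⅖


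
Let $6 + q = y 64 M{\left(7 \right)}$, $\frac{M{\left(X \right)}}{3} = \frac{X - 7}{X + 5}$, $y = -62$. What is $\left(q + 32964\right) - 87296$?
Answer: $-54338$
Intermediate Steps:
$M{\left(X \right)} = \frac{3 \left(-7 + X\right)}{5 + X}$ ($M{\left(X \right)} = 3 \frac{X - 7}{X + 5} = 3 \frac{-7 + X}{5 + X} = \frac{3 \left(-7 + X\right)}{5 + X}$)
$q = -6$ ($q = -6 + \left(-62\right) 64 \frac{3 \left(-7 + 7\right)}{5 + 7} = -6 - 3968 \cdot 3 \cdot \frac{1}{12} \cdot 0 = -6 - 0 = -6 + 0 = -6$)
$\left(q + 32964\right) - 87296 = \left(-6 + 32964\right) - 87296 = 32958 - 87296 = -54338$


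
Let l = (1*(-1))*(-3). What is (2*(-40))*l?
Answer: -240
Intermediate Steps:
l = 3 (l = -1*(-3) = 3)
(2*(-40))*l = (2*(-40))*3 = -80*3 = -240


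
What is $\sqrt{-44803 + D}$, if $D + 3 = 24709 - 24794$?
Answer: $11 i \sqrt{371} \approx 211.88 i$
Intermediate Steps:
$D = -88$ ($D = -3 + \left(24709 - 24794\right) = -3 - 85 = -88$)
$\sqrt{-44803 + D} = \sqrt{-44803 - 88} = \sqrt{-44891} = 11 i \sqrt{371}$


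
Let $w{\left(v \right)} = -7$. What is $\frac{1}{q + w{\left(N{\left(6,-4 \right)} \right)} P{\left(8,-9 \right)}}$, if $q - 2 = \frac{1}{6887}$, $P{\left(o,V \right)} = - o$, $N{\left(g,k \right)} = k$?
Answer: $\frac{6887}{399447} \approx 0.017241$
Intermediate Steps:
$q = \frac{13775}{6887}$ ($q = 2 + \frac{1}{6887} = \frac{13775}{6887} \approx 2.0001$)
$\frac{1}{q + w{\left(N{\left(6,-4 \right)} \right)} P{\left(8,-9 \right)}} = \frac{1}{\frac{13775}{6887} - 7 \left(\left(-1\right) 8\right)} = \frac{1}{\frac{13775}{6887} - -56} = \frac{1}{\frac{13775}{6887} + 56} = \frac{1}{\frac{399447}{6887}} = \frac{6887}{399447}$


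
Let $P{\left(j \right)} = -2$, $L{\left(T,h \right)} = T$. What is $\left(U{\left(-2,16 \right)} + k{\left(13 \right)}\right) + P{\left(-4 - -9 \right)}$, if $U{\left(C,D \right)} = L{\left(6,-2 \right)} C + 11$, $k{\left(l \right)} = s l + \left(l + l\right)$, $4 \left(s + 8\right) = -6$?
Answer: $- \frac{201}{2} \approx -100.5$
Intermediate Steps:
$s = - \frac{19}{2}$ ($s = -8 + \frac{1}{4} \left(-6\right) = -8 - \frac{3}{2} = - \frac{19}{2} \approx -9.5$)
$k{\left(l \right)} = - \frac{15 l}{2}$ ($k{\left(l \right)} = - \frac{19 l}{2} + \left(l + l\right) = - \frac{19 l}{2} + 2 l = - \frac{15 l}{2}$)
$U{\left(C,D \right)} = 11 + 6 C$ ($U{\left(C,D \right)} = 6 C + 11 = 11 + 6 C$)
$\left(U{\left(-2,16 \right)} + k{\left(13 \right)}\right) + P{\left(-4 - -9 \right)} = \left(\left(11 + 6 \left(-2\right)\right) - \frac{195}{2}\right) - 2 = \left(\left(11 - 12\right) - \frac{195}{2}\right) - 2 = \left(-1 - \frac{195}{2}\right) - 2 = - \frac{197}{2} - 2 = - \frac{201}{2}$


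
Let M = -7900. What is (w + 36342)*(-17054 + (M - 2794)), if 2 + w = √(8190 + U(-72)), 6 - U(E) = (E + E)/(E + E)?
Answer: -1008362320 - 27748*√8195 ≈ -1.0109e+9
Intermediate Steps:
U(E) = 5 (U(E) = 6 - (E + E)/(E + E) = 6 - 2*E/(2*E) = 6 - 2*E*1/(2*E) = 6 - 1*1 = 6 - 1 = 5)
w = -2 + √8195 (w = -2 + √(8190 + 5) = -2 + √8195 ≈ 88.526)
(w + 36342)*(-17054 + (M - 2794)) = ((-2 + √8195) + 36342)*(-17054 + (-7900 - 2794)) = (36340 + √8195)*(-17054 - 10694) = (36340 + √8195)*(-27748) = -1008362320 - 27748*√8195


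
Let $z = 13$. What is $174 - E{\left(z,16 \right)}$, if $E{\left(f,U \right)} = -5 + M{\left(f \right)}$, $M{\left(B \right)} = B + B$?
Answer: $153$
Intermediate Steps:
$M{\left(B \right)} = 2 B$
$E{\left(f,U \right)} = -5 + 2 f$
$174 - E{\left(z,16 \right)} = 174 - \left(-5 + 2 \cdot 13\right) = 174 - \left(-5 + 26\right) = 174 - 21 = 153$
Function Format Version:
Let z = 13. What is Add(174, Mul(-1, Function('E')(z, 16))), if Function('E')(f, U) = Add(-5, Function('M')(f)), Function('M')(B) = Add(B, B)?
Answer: 153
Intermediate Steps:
Function('M')(B) = Mul(2, B)
Function('E')(f, U) = Add(-5, Mul(2, f))
Add(174, Mul(-1, Function('E')(z, 16))) = Add(174, Mul(-1, Add(-5, Mul(2, 13)))) = Add(174, Mul(-1, Add(-5, 26))) = Add(174, Mul(-1, 21)) = Add(174, -21) = 153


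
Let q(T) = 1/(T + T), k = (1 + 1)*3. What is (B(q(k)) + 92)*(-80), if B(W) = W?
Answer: -22100/3 ≈ -7366.7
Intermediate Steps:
k = 6 (k = 2*3 = 6)
q(T) = 1/(2*T)
(B(q(k)) + 92)*(-80) = ((1/2)/6 + 92)*(-80) = ((1/2)*(1/6) + 92)*(-80) = (1/12 + 92)*(-80) = (1105/12)*(-80) = -22100/3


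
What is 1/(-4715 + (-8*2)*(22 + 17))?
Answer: -1/5339 ≈ -0.00018730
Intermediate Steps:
1/(-4715 + (-8*2)*(22 + 17)) = 1/(-4715 - 16*39) = 1/(-4715 - 624) = 1/(-5339) = -1/5339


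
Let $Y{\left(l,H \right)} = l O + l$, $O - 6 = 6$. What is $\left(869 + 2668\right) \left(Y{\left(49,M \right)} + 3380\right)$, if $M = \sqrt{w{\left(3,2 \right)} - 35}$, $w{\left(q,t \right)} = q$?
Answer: $14208129$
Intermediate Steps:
$O = 12$ ($O = 6 + 6 = 12$)
$M = 4 i \sqrt{2}$ ($M = \sqrt{3 - 35} = \sqrt{-32} = 4 i \sqrt{2} \approx 5.6569 i$)
$Y{\left(l,H \right)} = 13 l$ ($Y{\left(l,H \right)} = l 12 + l = 12 l + l = 13 l$)
$\left(869 + 2668\right) \left(Y{\left(49,M \right)} + 3380\right) = \left(869 + 2668\right) \left(13 \cdot 49 + 3380\right) = 3537 \left(637 + 3380\right) = 3537 \cdot 4017 = 14208129$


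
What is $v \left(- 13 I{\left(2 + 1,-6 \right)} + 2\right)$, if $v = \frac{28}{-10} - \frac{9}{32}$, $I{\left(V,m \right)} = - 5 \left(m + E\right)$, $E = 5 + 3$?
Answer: $- \frac{16269}{40} \approx -406.73$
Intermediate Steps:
$E = 8$
$I{\left(V,m \right)} = -40 - 5 m$ ($I{\left(V,m \right)} = - 5 \left(m + 8\right) = - 5 \left(8 + m\right) = -40 - 5 m$)
$v = - \frac{493}{160}$ ($v = 28 \left(- \frac{1}{10}\right) - \frac{9}{32} = - \frac{14}{5} - \frac{9}{32} = - \frac{493}{160} \approx -3.0812$)
$v \left(- 13 I{\left(2 + 1,-6 \right)} + 2\right) = - \frac{493 \left(- 13 \left(-40 - -30\right) + 2\right)}{160} = - \frac{493 \left(- 13 \left(-40 + 30\right) + 2\right)}{160} = - \frac{493 \left(\left(-13\right) \left(-10\right) + 2\right)}{160} = - \frac{493 \left(130 + 2\right)}{160} = \left(- \frac{493}{160}\right) 132 = - \frac{16269}{40}$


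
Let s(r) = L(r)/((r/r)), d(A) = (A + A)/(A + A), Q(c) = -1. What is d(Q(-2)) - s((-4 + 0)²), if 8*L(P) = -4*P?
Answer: 9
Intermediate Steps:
L(P) = -P/2 (L(P) = (-4*P)/8 = -P/2)
d(A) = 1 (d(A) = (2*A)/((2*A)) = (2*A)*(1/(2*A)) = 1)
s(r) = -r/2 (s(r) = (-r/2)/((r/r)) = -r/2/1 = -r/2*1 = -r/2)
d(Q(-2)) - s((-4 + 0)²) = 1 - (-1)*(-4 + 0)²/2 = 1 - (-1)*(-4)²/2 = 1 - (-1)*16/2 = 1 - 1*(-8) = 1 + 8 = 9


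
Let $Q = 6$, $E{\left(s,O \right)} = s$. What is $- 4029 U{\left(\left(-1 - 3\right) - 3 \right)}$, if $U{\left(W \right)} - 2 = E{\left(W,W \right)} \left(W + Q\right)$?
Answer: $-36261$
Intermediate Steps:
$U{\left(W \right)} = 2 + W \left(6 + W\right)$ ($U{\left(W \right)} = 2 + W \left(W + 6\right) = 2 + W \left(6 + W\right)$)
$- 4029 U{\left(\left(-1 - 3\right) - 3 \right)} = - 4029 \left(2 + \left(\left(-1 - 3\right) - 3\right)^{2} + 6 \left(\left(-1 - 3\right) - 3\right)\right) = - 4029 \left(2 + \left(-4 - 3\right)^{2} + 6 \left(-4 - 3\right)\right) = - 4029 \left(2 + \left(-7\right)^{2} + 6 \left(-7\right)\right) = - 4029 \left(2 + 49 - 42\right) = \left(-4029\right) 9 = -36261$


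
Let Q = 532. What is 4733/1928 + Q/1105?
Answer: 6255661/2130440 ≈ 2.9363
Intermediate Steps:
4733/1928 + Q/1105 = 4733/1928 + 532/1105 = 6255661/2130440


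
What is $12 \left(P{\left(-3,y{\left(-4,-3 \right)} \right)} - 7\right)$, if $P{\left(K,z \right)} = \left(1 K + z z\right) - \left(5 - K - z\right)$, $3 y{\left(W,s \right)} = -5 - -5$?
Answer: $-216$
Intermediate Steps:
$y{\left(W,s \right)} = 0$ ($y{\left(W,s \right)} = \frac{-5 - -5}{3} = \frac{-5 + 5}{3} = \frac{1}{3} \cdot 0 = 0$)
$P{\left(K,z \right)} = -5 + z + z^{2} + 2 K$ ($P{\left(K,z \right)} = \left(K + z^{2}\right) + \left(-5 + K + z\right) = -5 + z + z^{2} + 2 K$)
$12 \left(P{\left(-3,y{\left(-4,-3 \right)} \right)} - 7\right) = 12 \left(\left(-5 + 0 + 0^{2} + 2 \left(-3\right)\right) - 7\right) = 12 \left(\left(-5 + 0 + 0 - 6\right) - 7\right) = 12 \left(-11 - 7\right) = 12 \left(-18\right) = -216$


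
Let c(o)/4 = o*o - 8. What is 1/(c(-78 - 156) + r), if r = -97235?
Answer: 1/121757 ≈ 8.2131e-6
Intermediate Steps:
c(o) = -32 + 4*o**2 (c(o) = 4*(o*o - 8) = 4*(o**2 - 8) = 4*(-8 + o**2) = -32 + 4*o**2)
1/(c(-78 - 156) + r) = 1/((-32 + 4*(-78 - 156)**2) - 97235) = 1/((-32 + 4*(-234)**2) - 97235) = 1/((-32 + 4*54756) - 97235) = 1/((-32 + 219024) - 97235) = 1/(218992 - 97235) = 1/121757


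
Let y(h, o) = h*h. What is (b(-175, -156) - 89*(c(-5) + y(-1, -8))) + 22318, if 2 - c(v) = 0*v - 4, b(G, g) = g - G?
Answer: 21714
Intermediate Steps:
y(h, o) = h**2
c(v) = 6 (c(v) = 2 - (0*v - 4) = 2 - (0 - 4) = 2 - 1*(-4) = 2 + 4 = 6)
(b(-175, -156) - 89*(c(-5) + y(-1, -8))) + 22318 = ((-156 - 1*(-175)) - 89*(6 + (-1)**2)) + 22318 = ((-156 + 175) - 89*(6 + 1)) + 22318 = (19 - 89*7) + 22318 = (19 - 623) + 22318 = -604 + 22318 = 21714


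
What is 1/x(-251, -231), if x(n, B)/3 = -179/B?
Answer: 77/179 ≈ 0.43017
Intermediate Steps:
x(n, B) = -537/B (x(n, B) = 3*(-179/B) = -537/B)
1/x(-251, -231) = 1/(-537/(-231)) = 1/(-537*(-1/231)) = 1/(179/77) = 77/179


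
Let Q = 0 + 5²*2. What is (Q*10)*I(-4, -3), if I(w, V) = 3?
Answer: 1500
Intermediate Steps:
Q = 50 (Q = 0 + 25*2 = 0 + 50 = 50)
(Q*10)*I(-4, -3) = (50*10)*3 = 500*3 = 1500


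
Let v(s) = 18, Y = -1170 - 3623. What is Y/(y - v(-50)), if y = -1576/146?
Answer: 349889/2102 ≈ 166.46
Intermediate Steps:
y = -788/73 (y = -1576*1/146 = -788/73 ≈ -10.795)
Y = -4793
Y/(y - v(-50)) = -4793/(-788/73 - 1*18) = -4793/(-788/73 - 18) = -4793/(-2102/73) = -4793*(-73/2102) = 349889/2102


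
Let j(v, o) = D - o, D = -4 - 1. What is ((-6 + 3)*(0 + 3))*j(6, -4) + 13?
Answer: 22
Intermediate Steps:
D = -5
j(v, o) = -5 - o
((-6 + 3)*(0 + 3))*j(6, -4) + 13 = ((-6 + 3)*(0 + 3))*(-5 - 1*(-4)) + 13 = (-3*3)*(-5 + 4) + 13 = -9*(-1) + 13 = 9 + 13 = 22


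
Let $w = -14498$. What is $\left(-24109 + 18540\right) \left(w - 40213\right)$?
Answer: $304685559$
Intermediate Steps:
$\left(-24109 + 18540\right) \left(w - 40213\right) = \left(-24109 + 18540\right) \left(-14498 - 40213\right) = \left(-5569\right) \left(-54711\right) = 304685559$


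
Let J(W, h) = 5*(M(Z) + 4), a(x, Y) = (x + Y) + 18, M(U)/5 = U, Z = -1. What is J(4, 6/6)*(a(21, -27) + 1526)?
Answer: -7690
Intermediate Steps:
M(U) = 5*U
a(x, Y) = 18 + Y + x (a(x, Y) = (Y + x) + 18 = 18 + Y + x)
J(W, h) = -5 (J(W, h) = 5*(5*(-1) + 4) = 5*(-5 + 4) = 5*(-1) = -5)
J(4, 6/6)*(a(21, -27) + 1526) = -5*((18 - 27 + 21) + 1526) = -5*(12 + 1526) = -5*1538 = -7690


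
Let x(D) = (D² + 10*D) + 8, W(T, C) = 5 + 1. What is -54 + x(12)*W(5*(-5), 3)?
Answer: 1578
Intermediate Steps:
W(T, C) = 6
x(D) = 8 + D² + 10*D
-54 + x(12)*W(5*(-5), 3) = -54 + (8 + 12² + 10*12)*6 = -54 + (8 + 144 + 120)*6 = -54 + 272*6 = -54 + 1632 = 1578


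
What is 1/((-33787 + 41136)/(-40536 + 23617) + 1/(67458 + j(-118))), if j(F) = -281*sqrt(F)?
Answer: -11570371538094316/5025578605271423 - 1641570809*I*sqrt(118)/5025578605271423 ≈ -2.3023 - 3.5483e-6*I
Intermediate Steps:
1/((-33787 + 41136)/(-40536 + 23617) + 1/(67458 + j(-118))) = 1/((-33787 + 41136)/(-40536 + 23617) + 1/(67458 - 281*I*sqrt(118))) = 1/(7349/(-16919) + 1/(67458 - 281*I*sqrt(118))) = 1/(7349*(-1/16919) + 1/(67458 - 281*I*sqrt(118))) = 1/(-7349/16919 + 1/(67458 - 281*I*sqrt(118)))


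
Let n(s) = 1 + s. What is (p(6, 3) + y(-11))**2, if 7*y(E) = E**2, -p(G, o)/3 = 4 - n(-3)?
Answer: 25/49 ≈ 0.51020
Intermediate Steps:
p(G, o) = -18 (p(G, o) = -3*(4 - (1 - 3)) = -3*(4 - 1*(-2)) = -3*(4 + 2) = -3*6 = -18)
y(E) = E**2/7
(p(6, 3) + y(-11))**2 = (-18 + (1/7)*(-11)**2)**2 = (-18 + (1/7)*121)**2 = (-18 + 121/7)**2 = (-5/7)**2 = 25/49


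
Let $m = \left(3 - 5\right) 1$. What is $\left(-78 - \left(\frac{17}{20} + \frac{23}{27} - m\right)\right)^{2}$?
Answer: $\frac{1946486161}{291600} \approx 6675.2$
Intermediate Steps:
$m = -2$ ($m = \left(-2\right) 1 = -2$)
$\left(-78 - \left(\frac{17}{20} + \frac{23}{27} - m\right)\right)^{2} = \left(-78 - \left(2 + \frac{17}{20} + \frac{23}{27}\right)\right)^{2} = \left(-78 - \frac{1999}{540}\right)^{2} = \left(- \frac{44119}{540}\right)^{2} = \frac{1946486161}{291600}$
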